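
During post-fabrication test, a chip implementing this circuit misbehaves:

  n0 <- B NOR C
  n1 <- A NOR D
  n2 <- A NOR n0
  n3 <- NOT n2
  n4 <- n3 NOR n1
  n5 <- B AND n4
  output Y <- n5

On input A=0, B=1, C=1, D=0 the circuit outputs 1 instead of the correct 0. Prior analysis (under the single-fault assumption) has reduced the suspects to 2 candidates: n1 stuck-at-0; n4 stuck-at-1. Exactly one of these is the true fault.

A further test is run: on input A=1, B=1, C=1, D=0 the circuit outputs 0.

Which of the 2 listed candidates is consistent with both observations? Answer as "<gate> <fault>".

n1 stuck-at-0

Evaluate each candidate on input A=1, B=1, C=1, D=0:
  n1 stuck-at-0: n0=0, n1=0 [stuck-at-0], n2=0, n3=1, n4=0, n5=0 → 0 — matches
  n4 stuck-at-1: n0=0, n1=0, n2=0, n3=1, n4=1 [stuck-at-1], n5=1 → 1 — eliminated
Only n1 stuck-at-0 reproduces the observed 0.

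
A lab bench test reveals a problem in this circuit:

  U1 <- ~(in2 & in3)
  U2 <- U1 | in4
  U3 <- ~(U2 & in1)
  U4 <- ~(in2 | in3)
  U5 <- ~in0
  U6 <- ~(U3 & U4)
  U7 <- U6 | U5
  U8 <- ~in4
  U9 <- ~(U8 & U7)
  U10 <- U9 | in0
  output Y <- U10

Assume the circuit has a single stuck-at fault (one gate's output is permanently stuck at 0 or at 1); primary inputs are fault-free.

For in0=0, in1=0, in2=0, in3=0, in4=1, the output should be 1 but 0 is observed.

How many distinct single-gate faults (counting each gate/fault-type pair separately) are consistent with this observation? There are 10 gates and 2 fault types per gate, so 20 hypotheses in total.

3

Fault-free: U1=1, U2=1, U3=1, U4=1, U5=1, U6=0, U7=1, U8=0, U9=1, U10=1 → 1. Observed 0.
  U1: none of the 2 fault types match ✗
  U2: none of the 2 fault types match ✗
  U3: none of the 2 fault types match ✗
  U4: none of the 2 fault types match ✗
  U5: none of the 2 fault types match ✗
  U6: none of the 2 fault types match ✗
  U7: none of the 2 fault types match ✗
  U8: stuck-at-1 ✓; others ✗
  U9: stuck-at-0 ✓; others ✗
  U10: stuck-at-0 ✓; others ✗
Consistent faults: {U8 stuck-at-1, U9 stuck-at-0, U10 stuck-at-0} — 3 in all.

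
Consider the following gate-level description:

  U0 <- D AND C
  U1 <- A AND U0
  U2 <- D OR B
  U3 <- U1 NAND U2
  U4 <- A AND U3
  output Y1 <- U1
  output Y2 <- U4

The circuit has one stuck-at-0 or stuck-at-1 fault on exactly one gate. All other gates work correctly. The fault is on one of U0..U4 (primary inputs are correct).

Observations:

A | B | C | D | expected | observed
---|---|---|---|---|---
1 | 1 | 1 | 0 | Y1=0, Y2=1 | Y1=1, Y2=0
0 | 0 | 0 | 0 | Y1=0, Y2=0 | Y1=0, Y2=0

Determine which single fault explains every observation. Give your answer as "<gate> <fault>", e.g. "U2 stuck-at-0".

Fault-free values for test 1 (A=1, B=1, C=1, D=0): U0=0, U1=0, U2=1, U3=1, U4=1, giving Y1=0, Y2=1. Observed Y1=1, Y2=0.
Test 1: faults giving observed Y1=1, Y2=0 are {U0 stuck-at-1, U1 stuck-at-1}.
Test 2 (A=0, B=0, C=0, D=0): fault-free U0=0, U1=0, U2=0, U3=1, U4=0 → Y1=0, Y2=0; observed Y1=0, Y2=0. Eliminates U1 stuck-at-1.
Only U0 stuck-at-1 is consistent with every test.

U0 stuck-at-1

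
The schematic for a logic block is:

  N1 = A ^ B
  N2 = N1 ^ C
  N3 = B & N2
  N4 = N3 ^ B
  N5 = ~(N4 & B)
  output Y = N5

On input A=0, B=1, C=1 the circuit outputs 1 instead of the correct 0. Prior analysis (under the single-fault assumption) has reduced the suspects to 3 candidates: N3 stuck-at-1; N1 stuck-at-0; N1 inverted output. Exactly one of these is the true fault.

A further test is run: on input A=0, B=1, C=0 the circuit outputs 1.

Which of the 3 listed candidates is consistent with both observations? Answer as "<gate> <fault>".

Evaluate each candidate on input A=0, B=1, C=0:
  N3 stuck-at-1: N1=1, N2=1, N3=1 [stuck-at-1], N4=0, N5=1 → 1 — matches
  N1 stuck-at-0: N1=0 [stuck-at-0], N2=0, N3=0, N4=1, N5=0 → 0 — eliminated
  N1 inverted output: N1=0 [inverted output], N2=0, N3=0, N4=1, N5=0 → 0 — eliminated
Only N3 stuck-at-1 reproduces the observed 1.

N3 stuck-at-1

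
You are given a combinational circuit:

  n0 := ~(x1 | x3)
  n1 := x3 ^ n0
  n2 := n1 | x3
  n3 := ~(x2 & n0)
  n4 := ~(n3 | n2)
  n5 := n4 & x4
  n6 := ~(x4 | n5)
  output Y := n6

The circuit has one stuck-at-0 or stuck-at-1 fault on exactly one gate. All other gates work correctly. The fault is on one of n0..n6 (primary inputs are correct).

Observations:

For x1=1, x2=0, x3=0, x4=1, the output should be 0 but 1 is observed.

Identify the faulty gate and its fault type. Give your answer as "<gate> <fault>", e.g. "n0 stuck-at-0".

n6 stuck-at-1

Fault-free values for test 1 (x1=1, x2=0, x3=0, x4=1): n0=0, n1=0, n2=0, n3=1, n4=0, n5=0, n6=0, giving Y=0. Observed 1.
Test 1: faults giving observed 1 are {n6 stuck-at-1}.
Only n6 stuck-at-1 is consistent with every test.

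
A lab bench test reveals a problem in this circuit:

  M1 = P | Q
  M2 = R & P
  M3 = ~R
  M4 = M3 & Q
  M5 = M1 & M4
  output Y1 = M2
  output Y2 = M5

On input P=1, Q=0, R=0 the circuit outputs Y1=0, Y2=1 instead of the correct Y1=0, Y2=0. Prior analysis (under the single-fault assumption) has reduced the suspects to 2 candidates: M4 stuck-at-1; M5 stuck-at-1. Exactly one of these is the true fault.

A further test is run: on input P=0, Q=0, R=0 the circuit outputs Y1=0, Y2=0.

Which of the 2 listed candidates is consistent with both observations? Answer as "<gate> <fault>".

M4 stuck-at-1

Evaluate each candidate on input P=0, Q=0, R=0:
  M4 stuck-at-1: M1=0, M2=0, M3=1, M4=1 [stuck-at-1], M5=0 → Y1=0, Y2=0 — matches
  M5 stuck-at-1: M1=0, M2=0, M3=1, M4=0, M5=1 [stuck-at-1] → Y1=0, Y2=1 — eliminated
Only M4 stuck-at-1 reproduces the observed Y1=0, Y2=0.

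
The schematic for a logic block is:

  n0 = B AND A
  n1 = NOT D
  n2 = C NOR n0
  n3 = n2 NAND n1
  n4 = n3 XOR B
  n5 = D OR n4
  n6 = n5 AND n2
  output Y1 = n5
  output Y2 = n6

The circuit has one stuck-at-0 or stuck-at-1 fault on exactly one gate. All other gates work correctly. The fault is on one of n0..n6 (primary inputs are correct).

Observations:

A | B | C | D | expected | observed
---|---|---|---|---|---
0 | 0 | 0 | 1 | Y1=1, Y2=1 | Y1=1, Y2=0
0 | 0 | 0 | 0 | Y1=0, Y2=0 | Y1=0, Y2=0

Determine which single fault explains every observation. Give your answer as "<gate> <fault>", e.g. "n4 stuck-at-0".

Fault-free values for test 1 (A=0, B=0, C=0, D=1): n0=0, n1=0, n2=1, n3=1, n4=1, n5=1, n6=1, giving Y1=1, Y2=1. Observed Y1=1, Y2=0.
Test 1: faults giving observed Y1=1, Y2=0 are {n0 stuck-at-1, n2 stuck-at-0, n6 stuck-at-0}.
Test 2 (A=0, B=0, C=0, D=0): fault-free n0=0, n1=1, n2=1, n3=0, n4=0, n5=0, n6=0 → Y1=0, Y2=0; observed Y1=0, Y2=0. Eliminates n0 stuck-at-1, n2 stuck-at-0.
Only n6 stuck-at-0 is consistent with every test.

n6 stuck-at-0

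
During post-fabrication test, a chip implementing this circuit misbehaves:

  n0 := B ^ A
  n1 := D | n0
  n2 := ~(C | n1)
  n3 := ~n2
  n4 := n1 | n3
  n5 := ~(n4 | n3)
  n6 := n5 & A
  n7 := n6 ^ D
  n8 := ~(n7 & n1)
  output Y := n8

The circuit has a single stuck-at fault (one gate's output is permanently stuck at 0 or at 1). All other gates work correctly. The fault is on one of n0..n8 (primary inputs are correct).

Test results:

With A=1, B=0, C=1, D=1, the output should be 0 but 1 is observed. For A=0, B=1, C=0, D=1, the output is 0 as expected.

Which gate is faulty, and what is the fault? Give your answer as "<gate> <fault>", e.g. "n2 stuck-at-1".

Fault-free values for test 1 (A=1, B=0, C=1, D=1): n0=1, n1=1, n2=0, n3=1, n4=1, n5=0, n6=0, n7=1, n8=0, giving Y=0. Observed 1.
Test 1: faults giving observed 1 are {n1 stuck-at-0, n5 stuck-at-1, n6 stuck-at-1, n7 stuck-at-0, n8 stuck-at-1}.
Test 2 (A=0, B=1, C=0, D=1): fault-free n0=1, n1=1, n2=0, n3=1, n4=1, n5=0, n6=0, n7=1, n8=0 → 0; observed 0. Eliminates n1 stuck-at-0, n6 stuck-at-1, n7 stuck-at-0, n8 stuck-at-1.
Only n5 stuck-at-1 is consistent with every test.

n5 stuck-at-1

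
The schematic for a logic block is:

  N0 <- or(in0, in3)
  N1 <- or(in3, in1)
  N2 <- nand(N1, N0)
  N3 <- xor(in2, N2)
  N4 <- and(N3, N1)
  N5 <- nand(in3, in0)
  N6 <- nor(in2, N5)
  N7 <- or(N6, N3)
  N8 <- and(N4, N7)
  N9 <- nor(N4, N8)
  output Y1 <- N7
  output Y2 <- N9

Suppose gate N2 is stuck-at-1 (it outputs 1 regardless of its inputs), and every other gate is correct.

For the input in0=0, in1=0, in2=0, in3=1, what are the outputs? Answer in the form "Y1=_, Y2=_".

Propagate with N2 forced: N0=1, N1=1, N2=1 [stuck-at-1], N3=1, N4=1, N5=1, N6=0, N7=1, N8=1, N9=0.
So the outputs are Y1=1, Y2=0. (Without the fault they would be Y1=0, Y2=1.)

Y1=1, Y2=0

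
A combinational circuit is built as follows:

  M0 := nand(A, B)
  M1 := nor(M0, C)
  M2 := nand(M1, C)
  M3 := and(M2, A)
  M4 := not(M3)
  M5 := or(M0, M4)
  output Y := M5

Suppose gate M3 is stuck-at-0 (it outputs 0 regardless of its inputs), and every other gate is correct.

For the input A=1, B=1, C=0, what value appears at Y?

1

Propagate with M3 forced: M0=0, M1=1, M2=1, M3=0 [stuck-at-0], M4=1, M5=1.
So Y = 1. (Without the fault it would be 0.)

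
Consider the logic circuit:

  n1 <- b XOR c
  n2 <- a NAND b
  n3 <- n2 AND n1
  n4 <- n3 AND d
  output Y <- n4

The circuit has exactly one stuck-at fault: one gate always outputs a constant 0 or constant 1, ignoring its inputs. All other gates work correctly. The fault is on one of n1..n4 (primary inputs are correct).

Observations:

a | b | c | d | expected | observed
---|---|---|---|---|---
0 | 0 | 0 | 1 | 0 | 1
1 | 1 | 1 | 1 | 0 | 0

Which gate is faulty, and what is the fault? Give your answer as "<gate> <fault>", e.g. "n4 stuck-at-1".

n1 stuck-at-1

Fault-free values for test 1 (a=0, b=0, c=0, d=1): n1=0, n2=1, n3=0, n4=0, giving Y=0. Observed 1.
Test 1: faults giving observed 1 are {n1 stuck-at-1, n3 stuck-at-1, n4 stuck-at-1}.
Test 2 (a=1, b=1, c=1, d=1): fault-free n1=0, n2=0, n3=0, n4=0 → 0; observed 0. Eliminates n3 stuck-at-1, n4 stuck-at-1.
Only n1 stuck-at-1 is consistent with every test.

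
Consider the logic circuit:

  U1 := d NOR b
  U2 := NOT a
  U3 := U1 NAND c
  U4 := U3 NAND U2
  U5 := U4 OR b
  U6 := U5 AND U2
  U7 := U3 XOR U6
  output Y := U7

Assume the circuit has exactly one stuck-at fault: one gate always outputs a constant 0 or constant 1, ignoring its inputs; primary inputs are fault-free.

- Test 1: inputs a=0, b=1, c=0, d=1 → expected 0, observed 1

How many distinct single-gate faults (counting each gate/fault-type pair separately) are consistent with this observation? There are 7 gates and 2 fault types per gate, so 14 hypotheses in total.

Fault-free: U1=0, U2=1, U3=1, U4=0, U5=1, U6=1, U7=0 → 0. Observed 1.
  U1 stuck-at-0: output 0 ✗
  U1 stuck-at-1: output 0 ✗
  U2 stuck-at-0: output 1 ✓
  U2 stuck-at-1: output 0 ✗
  U3 stuck-at-0: output 1 ✓
  U3 stuck-at-1: output 0 ✗
  U4 stuck-at-0: output 0 ✗
  U4 stuck-at-1: output 0 ✗
  U5 stuck-at-0: output 1 ✓
  U5 stuck-at-1: output 0 ✗
  U6 stuck-at-0: output 1 ✓
  U6 stuck-at-1: output 0 ✗
  U7 stuck-at-0: output 0 ✗
  U7 stuck-at-1: output 1 ✓
Consistent faults: {U2 stuck-at-0, U3 stuck-at-0, U5 stuck-at-0, U6 stuck-at-0, U7 stuck-at-1} — 5 in all.

5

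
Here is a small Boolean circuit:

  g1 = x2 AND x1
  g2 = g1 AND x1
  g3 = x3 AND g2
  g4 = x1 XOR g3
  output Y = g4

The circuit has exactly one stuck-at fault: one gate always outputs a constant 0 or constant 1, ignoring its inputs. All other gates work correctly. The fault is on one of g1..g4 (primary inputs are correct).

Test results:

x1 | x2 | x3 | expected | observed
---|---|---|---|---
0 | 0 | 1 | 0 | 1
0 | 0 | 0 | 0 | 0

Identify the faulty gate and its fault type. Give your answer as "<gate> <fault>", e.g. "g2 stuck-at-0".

Fault-free values for test 1 (x1=0, x2=0, x3=1): g1=0, g2=0, g3=0, g4=0, giving Y=0. Observed 1.
Test 1: faults giving observed 1 are {g2 stuck-at-1, g3 stuck-at-1, g4 stuck-at-1}.
Test 2 (x1=0, x2=0, x3=0): fault-free g1=0, g2=0, g3=0, g4=0 → 0; observed 0. Eliminates g3 stuck-at-1, g4 stuck-at-1.
Only g2 stuck-at-1 is consistent with every test.

g2 stuck-at-1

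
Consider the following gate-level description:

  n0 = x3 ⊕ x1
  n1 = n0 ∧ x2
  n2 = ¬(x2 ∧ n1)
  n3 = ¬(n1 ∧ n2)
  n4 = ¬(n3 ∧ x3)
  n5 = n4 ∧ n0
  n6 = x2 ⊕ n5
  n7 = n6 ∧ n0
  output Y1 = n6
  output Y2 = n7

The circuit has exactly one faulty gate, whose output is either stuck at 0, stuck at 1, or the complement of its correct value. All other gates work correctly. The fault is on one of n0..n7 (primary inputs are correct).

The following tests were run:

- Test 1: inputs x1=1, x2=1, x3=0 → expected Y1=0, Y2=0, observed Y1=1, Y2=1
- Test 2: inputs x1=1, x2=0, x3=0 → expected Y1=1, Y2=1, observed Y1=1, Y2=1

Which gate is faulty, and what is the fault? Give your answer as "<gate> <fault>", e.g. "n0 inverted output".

Fault-free values for test 1 (x1=1, x2=1, x3=0): n0=1, n1=1, n2=0, n3=1, n4=1, n5=1, n6=0, n7=0, giving Y1=0, Y2=0. Observed Y1=1, Y2=1.
Test 1: faults giving observed Y1=1, Y2=1 are {n4 stuck-at-0, n4 inverted output, n5 stuck-at-0, n5 inverted output, n6 stuck-at-1, n6 inverted output}.
Test 2 (x1=1, x2=0, x3=0): fault-free n0=1, n1=0, n2=1, n3=1, n4=1, n5=1, n6=1, n7=1 → Y1=1, Y2=1; observed Y1=1, Y2=1. Eliminates n4 stuck-at-0, n4 inverted output, n5 stuck-at-0, n5 inverted output, n6 inverted output.
Only n6 stuck-at-1 is consistent with every test.

n6 stuck-at-1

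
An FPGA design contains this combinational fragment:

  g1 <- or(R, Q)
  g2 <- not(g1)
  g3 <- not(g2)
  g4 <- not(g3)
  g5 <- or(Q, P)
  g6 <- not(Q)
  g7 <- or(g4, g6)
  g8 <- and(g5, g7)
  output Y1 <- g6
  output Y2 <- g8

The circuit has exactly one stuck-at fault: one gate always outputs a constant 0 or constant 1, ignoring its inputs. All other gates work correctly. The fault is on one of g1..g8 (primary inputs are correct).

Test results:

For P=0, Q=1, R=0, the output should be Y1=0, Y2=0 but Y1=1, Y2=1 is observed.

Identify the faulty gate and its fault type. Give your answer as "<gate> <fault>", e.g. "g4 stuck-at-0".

Fault-free values for test 1 (P=0, Q=1, R=0): g1=1, g2=0, g3=1, g4=0, g5=1, g6=0, g7=0, g8=0, giving Y1=0, Y2=0. Observed Y1=1, Y2=1.
Test 1: faults giving observed Y1=1, Y2=1 are {g6 stuck-at-1}.
Only g6 stuck-at-1 is consistent with every test.

g6 stuck-at-1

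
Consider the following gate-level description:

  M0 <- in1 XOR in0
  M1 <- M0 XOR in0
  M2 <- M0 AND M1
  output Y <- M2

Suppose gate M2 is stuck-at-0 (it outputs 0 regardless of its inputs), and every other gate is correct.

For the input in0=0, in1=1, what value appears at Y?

Propagate with M2 forced: M0=1, M1=1, M2=0 [stuck-at-0].
So Y = 0. (Without the fault it would be 1.)

0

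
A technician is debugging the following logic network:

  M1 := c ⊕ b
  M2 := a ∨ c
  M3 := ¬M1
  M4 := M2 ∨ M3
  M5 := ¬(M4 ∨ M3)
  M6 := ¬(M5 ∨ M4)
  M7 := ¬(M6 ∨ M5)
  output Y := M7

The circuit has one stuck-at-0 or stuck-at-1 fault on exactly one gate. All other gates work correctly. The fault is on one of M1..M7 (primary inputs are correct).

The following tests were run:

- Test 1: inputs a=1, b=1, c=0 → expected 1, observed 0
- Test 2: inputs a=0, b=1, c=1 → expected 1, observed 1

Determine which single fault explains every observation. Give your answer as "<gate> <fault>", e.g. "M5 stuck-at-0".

M2 stuck-at-0

Fault-free values for test 1 (a=1, b=1, c=0): M1=1, M2=1, M3=0, M4=1, M5=0, M6=0, M7=1, giving Y=1. Observed 0.
Test 1: faults giving observed 0 are {M2 stuck-at-0, M4 stuck-at-0, M5 stuck-at-1, M6 stuck-at-1, M7 stuck-at-0}.
Test 2 (a=0, b=1, c=1): fault-free M1=0, M2=1, M3=1, M4=1, M5=0, M6=0, M7=1 → 1; observed 1. Eliminates M4 stuck-at-0, M5 stuck-at-1, M6 stuck-at-1, M7 stuck-at-0.
Only M2 stuck-at-0 is consistent with every test.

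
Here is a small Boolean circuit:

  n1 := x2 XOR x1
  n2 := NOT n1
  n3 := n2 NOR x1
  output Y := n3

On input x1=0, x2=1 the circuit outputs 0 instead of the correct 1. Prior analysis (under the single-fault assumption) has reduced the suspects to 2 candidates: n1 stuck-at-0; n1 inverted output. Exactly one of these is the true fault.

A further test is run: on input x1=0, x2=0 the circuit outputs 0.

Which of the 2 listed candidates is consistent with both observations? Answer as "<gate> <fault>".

Evaluate each candidate on input x1=0, x2=0:
  n1 stuck-at-0: n1=0 [stuck-at-0], n2=1, n3=0 → 0 — matches
  n1 inverted output: n1=1 [inverted output], n2=0, n3=1 → 1 — eliminated
Only n1 stuck-at-0 reproduces the observed 0.

n1 stuck-at-0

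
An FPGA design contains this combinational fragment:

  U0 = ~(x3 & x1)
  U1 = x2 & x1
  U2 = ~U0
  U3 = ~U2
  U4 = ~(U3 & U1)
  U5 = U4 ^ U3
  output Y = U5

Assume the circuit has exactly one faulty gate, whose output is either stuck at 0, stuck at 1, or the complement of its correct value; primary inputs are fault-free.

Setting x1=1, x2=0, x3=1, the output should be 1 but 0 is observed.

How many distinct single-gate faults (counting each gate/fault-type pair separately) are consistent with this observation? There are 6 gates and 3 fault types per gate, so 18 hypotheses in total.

Fault-free: U0=0, U1=0, U2=1, U3=0, U4=1, U5=1 → 1. Observed 0.
  U0: stuck-at-1, inverted output ✓; others ✗
  U1: none of the 3 fault types match ✗
  U2: stuck-at-0, inverted output ✓; others ✗
  U3: stuck-at-1, inverted output ✓; others ✗
  U4: stuck-at-0, inverted output ✓; others ✗
  U5: stuck-at-0, inverted output ✓; others ✗
Consistent faults: {U0 stuck-at-1, U0 inverted output, U2 stuck-at-0, U2 inverted output, U3 stuck-at-1, U3 inverted output, U4 stuck-at-0, U4 inverted output, U5 stuck-at-0, U5 inverted output} — 10 in all.

10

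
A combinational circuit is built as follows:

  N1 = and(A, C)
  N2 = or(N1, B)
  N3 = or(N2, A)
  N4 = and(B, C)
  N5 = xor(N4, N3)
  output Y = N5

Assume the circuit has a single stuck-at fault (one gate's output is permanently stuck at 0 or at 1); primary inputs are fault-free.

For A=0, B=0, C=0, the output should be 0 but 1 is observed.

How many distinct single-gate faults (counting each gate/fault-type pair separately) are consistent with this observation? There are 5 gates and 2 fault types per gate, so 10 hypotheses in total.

Fault-free: N1=0, N2=0, N3=0, N4=0, N5=0 → 0. Observed 1.
  N1 stuck-at-0: output 0 ✗
  N1 stuck-at-1: output 1 ✓
  N2 stuck-at-0: output 0 ✗
  N2 stuck-at-1: output 1 ✓
  N3 stuck-at-0: output 0 ✗
  N3 stuck-at-1: output 1 ✓
  N4 stuck-at-0: output 0 ✗
  N4 stuck-at-1: output 1 ✓
  N5 stuck-at-0: output 0 ✗
  N5 stuck-at-1: output 1 ✓
Consistent faults: {N1 stuck-at-1, N2 stuck-at-1, N3 stuck-at-1, N4 stuck-at-1, N5 stuck-at-1} — 5 in all.

5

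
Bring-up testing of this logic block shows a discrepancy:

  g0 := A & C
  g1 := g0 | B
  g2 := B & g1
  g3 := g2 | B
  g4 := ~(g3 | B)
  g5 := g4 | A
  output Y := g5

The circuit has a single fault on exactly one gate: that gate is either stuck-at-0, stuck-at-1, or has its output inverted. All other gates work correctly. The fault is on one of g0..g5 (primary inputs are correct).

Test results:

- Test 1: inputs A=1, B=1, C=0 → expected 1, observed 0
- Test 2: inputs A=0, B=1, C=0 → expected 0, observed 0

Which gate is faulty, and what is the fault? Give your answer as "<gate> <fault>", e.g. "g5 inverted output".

g5 stuck-at-0

Fault-free values for test 1 (A=1, B=1, C=0): g0=0, g1=1, g2=1, g3=1, g4=0, g5=1, giving Y=1. Observed 0.
Test 1: faults giving observed 0 are {g5 stuck-at-0, g5 inverted output}.
Test 2 (A=0, B=1, C=0): fault-free g0=0, g1=1, g2=1, g3=1, g4=0, g5=0 → 0; observed 0. Eliminates g5 inverted output.
Only g5 stuck-at-0 is consistent with every test.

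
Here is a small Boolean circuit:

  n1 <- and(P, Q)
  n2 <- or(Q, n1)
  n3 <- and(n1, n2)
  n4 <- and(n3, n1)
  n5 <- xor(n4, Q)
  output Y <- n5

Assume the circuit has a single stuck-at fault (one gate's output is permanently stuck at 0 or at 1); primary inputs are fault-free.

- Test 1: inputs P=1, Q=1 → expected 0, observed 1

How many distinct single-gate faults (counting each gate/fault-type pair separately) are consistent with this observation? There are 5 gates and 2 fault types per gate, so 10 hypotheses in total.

5

Fault-free: n1=1, n2=1, n3=1, n4=1, n5=0 → 0. Observed 1.
  n1 stuck-at-0: output 1 ✓
  n1 stuck-at-1: output 0 ✗
  n2 stuck-at-0: output 1 ✓
  n2 stuck-at-1: output 0 ✗
  n3 stuck-at-0: output 1 ✓
  n3 stuck-at-1: output 0 ✗
  n4 stuck-at-0: output 1 ✓
  n4 stuck-at-1: output 0 ✗
  n5 stuck-at-0: output 0 ✗
  n5 stuck-at-1: output 1 ✓
Consistent faults: {n1 stuck-at-0, n2 stuck-at-0, n3 stuck-at-0, n4 stuck-at-0, n5 stuck-at-1} — 5 in all.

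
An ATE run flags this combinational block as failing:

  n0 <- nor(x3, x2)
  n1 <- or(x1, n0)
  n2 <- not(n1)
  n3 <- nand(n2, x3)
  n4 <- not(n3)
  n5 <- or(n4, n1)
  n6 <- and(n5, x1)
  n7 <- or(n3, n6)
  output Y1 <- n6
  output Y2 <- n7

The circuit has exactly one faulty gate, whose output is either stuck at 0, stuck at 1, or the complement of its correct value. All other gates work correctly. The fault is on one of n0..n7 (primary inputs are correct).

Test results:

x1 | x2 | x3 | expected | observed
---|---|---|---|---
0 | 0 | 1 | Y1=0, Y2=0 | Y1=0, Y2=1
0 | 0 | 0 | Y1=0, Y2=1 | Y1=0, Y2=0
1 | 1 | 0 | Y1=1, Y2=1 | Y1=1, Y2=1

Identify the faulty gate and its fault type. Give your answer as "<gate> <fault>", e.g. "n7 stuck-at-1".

Fault-free values for test 1 (x1=0, x2=0, x3=1): n0=0, n1=0, n2=1, n3=0, n4=1, n5=1, n6=0, n7=0, giving Y1=0, Y2=0. Observed Y1=0, Y2=1.
Test 1: faults giving observed Y1=0, Y2=1 are {n0 stuck-at-1, n0 inverted output, n1 stuck-at-1, n1 inverted output, n2 stuck-at-0, n2 inverted output, n3 stuck-at-1, n3 inverted output, n7 stuck-at-1, n7 inverted output}.
Test 2 (x1=0, x2=0, x3=0): fault-free n0=1, n1=1, n2=0, n3=1, n4=0, n5=1, n6=0, n7=1 → Y1=0, Y2=1; observed Y1=0, Y2=0. Eliminates n0 stuck-at-1, n0 inverted output, n1 stuck-at-1, n1 inverted output, n2 stuck-at-0, n2 inverted output, n3 stuck-at-1, n7 stuck-at-1.
Test 3 (x1=1, x2=1, x3=0): fault-free n0=0, n1=1, n2=0, n3=1, n4=0, n5=1, n6=1, n7=1 → Y1=1, Y2=1; observed Y1=1, Y2=1. Eliminates n7 inverted output.
Only n3 inverted output is consistent with every test.

n3 inverted output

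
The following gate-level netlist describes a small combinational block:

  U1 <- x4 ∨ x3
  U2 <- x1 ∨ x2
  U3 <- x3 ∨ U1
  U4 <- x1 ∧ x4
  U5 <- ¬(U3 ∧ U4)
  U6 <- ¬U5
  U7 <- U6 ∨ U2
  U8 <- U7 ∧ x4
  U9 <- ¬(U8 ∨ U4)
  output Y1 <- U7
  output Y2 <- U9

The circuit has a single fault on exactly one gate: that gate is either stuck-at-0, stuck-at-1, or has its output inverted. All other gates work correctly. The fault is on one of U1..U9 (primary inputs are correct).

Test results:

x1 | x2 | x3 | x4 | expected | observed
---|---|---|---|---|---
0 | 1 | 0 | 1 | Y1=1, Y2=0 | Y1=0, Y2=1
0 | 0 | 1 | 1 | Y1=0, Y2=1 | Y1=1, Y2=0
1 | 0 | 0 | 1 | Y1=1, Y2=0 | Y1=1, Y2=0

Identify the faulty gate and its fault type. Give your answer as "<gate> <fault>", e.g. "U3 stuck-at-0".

U2 inverted output

Fault-free values for test 1 (x1=0, x2=1, x3=0, x4=1): U1=1, U2=1, U3=1, U4=0, U5=1, U6=0, U7=1, U8=1, U9=0, giving Y1=1, Y2=0. Observed Y1=0, Y2=1.
Test 1: faults giving observed Y1=0, Y2=1 are {U2 stuck-at-0, U2 inverted output, U7 stuck-at-0, U7 inverted output}.
Test 2 (x1=0, x2=0, x3=1, x4=1): fault-free U1=1, U2=0, U3=1, U4=0, U5=1, U6=0, U7=0, U8=0, U9=1 → Y1=0, Y2=1; observed Y1=1, Y2=0. Eliminates U2 stuck-at-0, U7 stuck-at-0.
Test 3 (x1=1, x2=0, x3=0, x4=1): fault-free U1=1, U2=1, U3=1, U4=1, U5=0, U6=1, U7=1, U8=1, U9=0 → Y1=1, Y2=0; observed Y1=1, Y2=0. Eliminates U7 inverted output.
Only U2 inverted output is consistent with every test.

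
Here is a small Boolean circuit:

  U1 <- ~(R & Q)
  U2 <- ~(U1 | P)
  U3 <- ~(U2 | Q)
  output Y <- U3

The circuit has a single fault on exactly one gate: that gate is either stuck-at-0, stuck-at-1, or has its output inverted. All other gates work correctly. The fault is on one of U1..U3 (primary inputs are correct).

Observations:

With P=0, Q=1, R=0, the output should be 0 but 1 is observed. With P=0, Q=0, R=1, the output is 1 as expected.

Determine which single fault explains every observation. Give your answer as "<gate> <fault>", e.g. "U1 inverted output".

U3 stuck-at-1

Fault-free values for test 1 (P=0, Q=1, R=0): U1=1, U2=0, U3=0, giving Y=0. Observed 1.
Test 1: faults giving observed 1 are {U3 stuck-at-1, U3 inverted output}.
Test 2 (P=0, Q=0, R=1): fault-free U1=1, U2=0, U3=1 → 1; observed 1. Eliminates U3 inverted output.
Only U3 stuck-at-1 is consistent with every test.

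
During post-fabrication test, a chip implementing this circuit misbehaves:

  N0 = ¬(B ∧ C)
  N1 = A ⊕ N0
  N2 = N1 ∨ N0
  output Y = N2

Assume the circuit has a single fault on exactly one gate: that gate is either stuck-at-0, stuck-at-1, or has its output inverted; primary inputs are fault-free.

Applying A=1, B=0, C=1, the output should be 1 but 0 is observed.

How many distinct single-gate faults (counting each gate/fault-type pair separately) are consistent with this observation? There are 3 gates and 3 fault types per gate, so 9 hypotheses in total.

Fault-free: N0=1, N1=0, N2=1 → 1. Observed 0.
  N0 stuck-at-0: output 1 ✗
  N0 stuck-at-1: output 1 ✗
  N0 inverted output: output 1 ✗
  N1 stuck-at-0: output 1 ✗
  N1 stuck-at-1: output 1 ✗
  N1 inverted output: output 1 ✗
  N2 stuck-at-0: output 0 ✓
  N2 stuck-at-1: output 1 ✗
  N2 inverted output: output 0 ✓
Consistent faults: {N2 stuck-at-0, N2 inverted output} — 2 in all.

2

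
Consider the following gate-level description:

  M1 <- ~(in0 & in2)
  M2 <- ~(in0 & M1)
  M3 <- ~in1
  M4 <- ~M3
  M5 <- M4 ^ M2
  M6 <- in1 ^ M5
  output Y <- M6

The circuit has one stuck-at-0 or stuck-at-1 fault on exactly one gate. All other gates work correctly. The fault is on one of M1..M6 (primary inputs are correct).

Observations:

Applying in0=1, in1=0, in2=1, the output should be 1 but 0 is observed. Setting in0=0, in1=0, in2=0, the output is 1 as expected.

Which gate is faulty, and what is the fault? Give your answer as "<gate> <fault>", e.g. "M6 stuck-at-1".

Fault-free values for test 1 (in0=1, in1=0, in2=1): M1=0, M2=1, M3=1, M4=0, M5=1, M6=1, giving Y=1. Observed 0.
Test 1: faults giving observed 0 are {M1 stuck-at-1, M2 stuck-at-0, M3 stuck-at-0, M4 stuck-at-1, M5 stuck-at-0, M6 stuck-at-0}.
Test 2 (in0=0, in1=0, in2=0): fault-free M1=1, M2=1, M3=1, M4=0, M5=1, M6=1 → 1; observed 1. Eliminates M2 stuck-at-0, M3 stuck-at-0, M4 stuck-at-1, M5 stuck-at-0, M6 stuck-at-0.
Only M1 stuck-at-1 is consistent with every test.

M1 stuck-at-1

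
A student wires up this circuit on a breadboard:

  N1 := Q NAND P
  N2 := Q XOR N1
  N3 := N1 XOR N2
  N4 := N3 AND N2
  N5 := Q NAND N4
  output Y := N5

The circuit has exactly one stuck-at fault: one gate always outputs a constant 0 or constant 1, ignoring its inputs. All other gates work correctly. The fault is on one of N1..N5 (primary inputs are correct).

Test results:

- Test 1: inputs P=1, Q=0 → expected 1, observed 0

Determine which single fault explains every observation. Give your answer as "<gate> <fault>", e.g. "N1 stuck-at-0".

N5 stuck-at-0

Fault-free values for test 1 (P=1, Q=0): N1=1, N2=1, N3=0, N4=0, N5=1, giving Y=1. Observed 0.
Test 1: faults giving observed 0 are {N5 stuck-at-0}.
Only N5 stuck-at-0 is consistent with every test.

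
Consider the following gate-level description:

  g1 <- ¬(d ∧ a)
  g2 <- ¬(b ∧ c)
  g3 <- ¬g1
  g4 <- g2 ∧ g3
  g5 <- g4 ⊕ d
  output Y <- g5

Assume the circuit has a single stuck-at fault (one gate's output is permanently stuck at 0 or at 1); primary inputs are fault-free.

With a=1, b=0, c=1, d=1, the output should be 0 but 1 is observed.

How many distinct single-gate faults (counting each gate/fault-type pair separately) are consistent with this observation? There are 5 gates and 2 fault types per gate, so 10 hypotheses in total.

Fault-free: g1=0, g2=1, g3=1, g4=1, g5=0 → 0. Observed 1.
  g1 stuck-at-0: output 0 ✗
  g1 stuck-at-1: output 1 ✓
  g2 stuck-at-0: output 1 ✓
  g2 stuck-at-1: output 0 ✗
  g3 stuck-at-0: output 1 ✓
  g3 stuck-at-1: output 0 ✗
  g4 stuck-at-0: output 1 ✓
  g4 stuck-at-1: output 0 ✗
  g5 stuck-at-0: output 0 ✗
  g5 stuck-at-1: output 1 ✓
Consistent faults: {g1 stuck-at-1, g2 stuck-at-0, g3 stuck-at-0, g4 stuck-at-0, g5 stuck-at-1} — 5 in all.

5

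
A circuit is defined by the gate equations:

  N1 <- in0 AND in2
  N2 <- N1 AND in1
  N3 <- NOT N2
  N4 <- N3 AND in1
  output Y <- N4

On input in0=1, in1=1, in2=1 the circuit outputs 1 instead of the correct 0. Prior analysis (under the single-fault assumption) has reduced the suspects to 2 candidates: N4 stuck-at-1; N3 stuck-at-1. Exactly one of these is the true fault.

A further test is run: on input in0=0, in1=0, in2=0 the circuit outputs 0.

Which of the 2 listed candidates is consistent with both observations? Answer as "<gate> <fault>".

Evaluate each candidate on input in0=0, in1=0, in2=0:
  N4 stuck-at-1: N1=0, N2=0, N3=1, N4=1 [stuck-at-1] → 1 — eliminated
  N3 stuck-at-1: N1=0, N2=0, N3=1 [stuck-at-1], N4=0 → 0 — matches
Only N3 stuck-at-1 reproduces the observed 0.

N3 stuck-at-1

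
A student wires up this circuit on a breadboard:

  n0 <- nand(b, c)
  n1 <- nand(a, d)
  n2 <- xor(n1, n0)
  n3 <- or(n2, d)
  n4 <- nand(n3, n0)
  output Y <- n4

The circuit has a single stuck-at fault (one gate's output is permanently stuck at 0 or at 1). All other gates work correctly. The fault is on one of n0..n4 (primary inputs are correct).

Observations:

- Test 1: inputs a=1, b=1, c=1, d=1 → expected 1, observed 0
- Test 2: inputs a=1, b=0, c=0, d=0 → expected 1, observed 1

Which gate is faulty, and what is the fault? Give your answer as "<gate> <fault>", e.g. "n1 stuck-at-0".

n0 stuck-at-1

Fault-free values for test 1 (a=1, b=1, c=1, d=1): n0=0, n1=0, n2=0, n3=1, n4=1, giving Y=1. Observed 0.
Test 1: faults giving observed 0 are {n0 stuck-at-1, n4 stuck-at-0}.
Test 2 (a=1, b=0, c=0, d=0): fault-free n0=1, n1=1, n2=0, n3=0, n4=1 → 1; observed 1. Eliminates n4 stuck-at-0.
Only n0 stuck-at-1 is consistent with every test.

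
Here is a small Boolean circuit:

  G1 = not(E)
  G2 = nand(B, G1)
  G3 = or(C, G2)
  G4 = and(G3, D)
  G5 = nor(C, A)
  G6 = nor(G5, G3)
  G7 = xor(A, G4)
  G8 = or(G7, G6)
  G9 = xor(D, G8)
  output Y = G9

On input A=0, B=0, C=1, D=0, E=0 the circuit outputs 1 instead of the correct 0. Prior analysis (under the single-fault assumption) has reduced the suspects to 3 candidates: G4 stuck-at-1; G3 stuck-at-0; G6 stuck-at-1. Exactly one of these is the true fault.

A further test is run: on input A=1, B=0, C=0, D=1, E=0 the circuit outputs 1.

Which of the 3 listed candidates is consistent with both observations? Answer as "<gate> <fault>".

G4 stuck-at-1

Evaluate each candidate on input A=1, B=0, C=0, D=1, E=0:
  G4 stuck-at-1: G1=1, G2=1, G3=1, G4=1 [stuck-at-1], G5=0, G6=0, G7=0, G8=0, G9=1 → 1 — matches
  G3 stuck-at-0: G1=1, G2=1, G3=0 [stuck-at-0], G4=0, G5=0, G6=1, G7=1, G8=1, G9=0 → 0 — eliminated
  G6 stuck-at-1: G1=1, G2=1, G3=1, G4=1, G5=0, G6=1 [stuck-at-1], G7=0, G8=1, G9=0 → 0 — eliminated
Only G4 stuck-at-1 reproduces the observed 1.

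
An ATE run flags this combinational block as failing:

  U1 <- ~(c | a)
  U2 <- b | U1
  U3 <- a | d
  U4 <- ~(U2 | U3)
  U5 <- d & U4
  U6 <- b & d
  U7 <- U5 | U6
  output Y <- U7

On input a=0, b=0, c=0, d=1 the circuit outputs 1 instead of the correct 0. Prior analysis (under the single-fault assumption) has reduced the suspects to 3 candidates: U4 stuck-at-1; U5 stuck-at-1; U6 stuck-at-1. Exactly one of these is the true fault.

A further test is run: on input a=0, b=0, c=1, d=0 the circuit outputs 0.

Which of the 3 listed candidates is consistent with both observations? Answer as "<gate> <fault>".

Evaluate each candidate on input a=0, b=0, c=1, d=0:
  U4 stuck-at-1: U1=0, U2=0, U3=0, U4=1 [stuck-at-1], U5=0, U6=0, U7=0 → 0 — matches
  U5 stuck-at-1: U1=0, U2=0, U3=0, U4=1, U5=1 [stuck-at-1], U6=0, U7=1 → 1 — eliminated
  U6 stuck-at-1: U1=0, U2=0, U3=0, U4=1, U5=0, U6=1 [stuck-at-1], U7=1 → 1 — eliminated
Only U4 stuck-at-1 reproduces the observed 0.

U4 stuck-at-1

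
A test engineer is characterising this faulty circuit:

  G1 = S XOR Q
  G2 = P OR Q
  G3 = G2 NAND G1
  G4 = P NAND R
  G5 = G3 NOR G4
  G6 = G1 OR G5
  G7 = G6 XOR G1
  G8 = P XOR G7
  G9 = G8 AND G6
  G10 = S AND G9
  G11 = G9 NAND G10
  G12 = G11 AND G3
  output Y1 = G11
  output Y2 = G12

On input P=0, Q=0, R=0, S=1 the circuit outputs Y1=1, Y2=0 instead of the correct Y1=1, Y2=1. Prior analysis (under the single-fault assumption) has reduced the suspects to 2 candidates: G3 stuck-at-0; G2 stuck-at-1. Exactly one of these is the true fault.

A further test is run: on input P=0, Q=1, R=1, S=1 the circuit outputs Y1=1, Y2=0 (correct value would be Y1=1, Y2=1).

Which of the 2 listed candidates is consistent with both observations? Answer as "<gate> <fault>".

Evaluate each candidate on input P=0, Q=1, R=1, S=1:
  G3 stuck-at-0: G1=0, G2=1, G3=0 [stuck-at-0], G4=1, G5=0, G6=0, G7=0, G8=0, G9=0, G10=0, G11=1, G12=0 → Y1=1, Y2=0 — matches
  G2 stuck-at-1: G1=0, G2=1 [stuck-at-1], G3=1, G4=1, G5=0, G6=0, G7=0, G8=0, G9=0, G10=0, G11=1, G12=1 → Y1=1, Y2=1 — eliminated
Only G3 stuck-at-0 reproduces the observed Y1=1, Y2=0.

G3 stuck-at-0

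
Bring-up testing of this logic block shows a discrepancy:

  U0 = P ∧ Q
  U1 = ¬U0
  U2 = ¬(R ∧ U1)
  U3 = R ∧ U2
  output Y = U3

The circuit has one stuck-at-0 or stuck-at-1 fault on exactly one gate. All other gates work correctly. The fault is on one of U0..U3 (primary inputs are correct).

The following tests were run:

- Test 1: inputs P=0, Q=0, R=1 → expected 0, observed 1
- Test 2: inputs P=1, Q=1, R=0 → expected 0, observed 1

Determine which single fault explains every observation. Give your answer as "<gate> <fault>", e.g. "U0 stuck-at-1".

U3 stuck-at-1

Fault-free values for test 1 (P=0, Q=0, R=1): U0=0, U1=1, U2=0, U3=0, giving Y=0. Observed 1.
Test 1: faults giving observed 1 are {U0 stuck-at-1, U1 stuck-at-0, U2 stuck-at-1, U3 stuck-at-1}.
Test 2 (P=1, Q=1, R=0): fault-free U0=1, U1=0, U2=1, U3=0 → 0; observed 1. Eliminates U0 stuck-at-1, U1 stuck-at-0, U2 stuck-at-1.
Only U3 stuck-at-1 is consistent with every test.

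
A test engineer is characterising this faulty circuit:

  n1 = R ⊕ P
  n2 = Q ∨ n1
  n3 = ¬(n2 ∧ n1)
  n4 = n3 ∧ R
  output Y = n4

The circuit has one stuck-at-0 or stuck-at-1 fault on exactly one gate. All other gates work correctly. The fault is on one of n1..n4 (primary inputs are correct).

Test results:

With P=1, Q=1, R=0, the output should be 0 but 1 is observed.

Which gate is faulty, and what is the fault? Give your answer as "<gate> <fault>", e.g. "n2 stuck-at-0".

Fault-free values for test 1 (P=1, Q=1, R=0): n1=1, n2=1, n3=0, n4=0, giving Y=0. Observed 1.
Test 1: faults giving observed 1 are {n4 stuck-at-1}.
Only n4 stuck-at-1 is consistent with every test.

n4 stuck-at-1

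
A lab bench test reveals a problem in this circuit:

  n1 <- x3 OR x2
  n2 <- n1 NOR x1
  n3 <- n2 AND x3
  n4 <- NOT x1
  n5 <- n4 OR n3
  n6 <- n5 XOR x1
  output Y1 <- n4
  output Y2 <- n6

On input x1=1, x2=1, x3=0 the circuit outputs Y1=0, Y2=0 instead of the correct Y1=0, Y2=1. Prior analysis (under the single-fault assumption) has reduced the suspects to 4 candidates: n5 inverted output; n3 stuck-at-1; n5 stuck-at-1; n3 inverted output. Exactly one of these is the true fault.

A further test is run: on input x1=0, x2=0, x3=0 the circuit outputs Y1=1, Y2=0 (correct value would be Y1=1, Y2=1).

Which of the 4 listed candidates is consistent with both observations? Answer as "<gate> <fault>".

Evaluate each candidate on input x1=0, x2=0, x3=0:
  n5 inverted output: n1=0, n2=1, n3=0, n4=1, n5=0 [inverted output], n6=0 → Y1=1, Y2=0 — matches
  n3 stuck-at-1: n1=0, n2=1, n3=1 [stuck-at-1], n4=1, n5=1, n6=1 → Y1=1, Y2=1 — eliminated
  n5 stuck-at-1: n1=0, n2=1, n3=0, n4=1, n5=1 [stuck-at-1], n6=1 → Y1=1, Y2=1 — eliminated
  n3 inverted output: n1=0, n2=1, n3=1 [inverted output], n4=1, n5=1, n6=1 → Y1=1, Y2=1 — eliminated
Only n5 inverted output reproduces the observed Y1=1, Y2=0.

n5 inverted output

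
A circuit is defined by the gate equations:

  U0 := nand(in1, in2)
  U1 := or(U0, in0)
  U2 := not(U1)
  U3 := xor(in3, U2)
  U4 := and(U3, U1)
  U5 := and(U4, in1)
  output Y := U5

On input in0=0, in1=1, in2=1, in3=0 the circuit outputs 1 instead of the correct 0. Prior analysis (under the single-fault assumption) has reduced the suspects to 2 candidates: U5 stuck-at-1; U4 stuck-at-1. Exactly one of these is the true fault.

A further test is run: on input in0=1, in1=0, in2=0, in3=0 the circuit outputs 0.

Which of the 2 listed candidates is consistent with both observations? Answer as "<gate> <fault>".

Evaluate each candidate on input in0=1, in1=0, in2=0, in3=0:
  U5 stuck-at-1: U0=1, U1=1, U2=0, U3=0, U4=0, U5=1 [stuck-at-1] → 1 — eliminated
  U4 stuck-at-1: U0=1, U1=1, U2=0, U3=0, U4=1 [stuck-at-1], U5=0 → 0 — matches
Only U4 stuck-at-1 reproduces the observed 0.

U4 stuck-at-1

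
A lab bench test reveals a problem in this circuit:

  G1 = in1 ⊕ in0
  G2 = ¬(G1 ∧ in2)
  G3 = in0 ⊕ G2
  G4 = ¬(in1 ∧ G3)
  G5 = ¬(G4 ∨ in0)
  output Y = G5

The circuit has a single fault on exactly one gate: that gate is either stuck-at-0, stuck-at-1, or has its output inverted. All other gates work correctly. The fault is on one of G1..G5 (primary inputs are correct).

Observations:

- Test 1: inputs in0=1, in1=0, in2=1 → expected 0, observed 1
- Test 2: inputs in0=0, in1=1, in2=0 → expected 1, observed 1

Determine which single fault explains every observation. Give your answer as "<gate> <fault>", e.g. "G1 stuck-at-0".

Fault-free values for test 1 (in0=1, in1=0, in2=1): G1=1, G2=0, G3=1, G4=1, G5=0, giving Y=0. Observed 1.
Test 1: faults giving observed 1 are {G5 stuck-at-1, G5 inverted output}.
Test 2 (in0=0, in1=1, in2=0): fault-free G1=1, G2=1, G3=1, G4=0, G5=1 → 1; observed 1. Eliminates G5 inverted output.
Only G5 stuck-at-1 is consistent with every test.

G5 stuck-at-1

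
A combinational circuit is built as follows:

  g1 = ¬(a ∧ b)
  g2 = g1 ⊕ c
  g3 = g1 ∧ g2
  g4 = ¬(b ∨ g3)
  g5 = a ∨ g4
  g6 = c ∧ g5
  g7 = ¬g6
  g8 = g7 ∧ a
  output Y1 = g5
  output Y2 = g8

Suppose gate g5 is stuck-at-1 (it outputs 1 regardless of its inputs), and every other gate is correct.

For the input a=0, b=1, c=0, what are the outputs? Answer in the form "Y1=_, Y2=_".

Y1=1, Y2=0

Propagate with g5 forced: g1=1, g2=1, g3=1, g4=0, g5=1 [stuck-at-1], g6=0, g7=1, g8=0.
So the outputs are Y1=1, Y2=0. (Without the fault they would be Y1=0, Y2=0.)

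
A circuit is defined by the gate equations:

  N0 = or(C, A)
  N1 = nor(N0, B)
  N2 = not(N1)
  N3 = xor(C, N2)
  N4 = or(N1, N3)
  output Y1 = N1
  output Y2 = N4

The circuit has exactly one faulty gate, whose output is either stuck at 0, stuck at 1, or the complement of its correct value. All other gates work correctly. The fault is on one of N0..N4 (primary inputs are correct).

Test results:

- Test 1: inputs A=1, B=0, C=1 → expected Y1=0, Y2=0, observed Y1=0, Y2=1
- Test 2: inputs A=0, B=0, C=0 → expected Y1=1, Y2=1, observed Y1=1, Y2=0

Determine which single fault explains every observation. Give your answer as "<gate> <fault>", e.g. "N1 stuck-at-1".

Fault-free values for test 1 (A=1, B=0, C=1): N0=1, N1=0, N2=1, N3=0, N4=0, giving Y1=0, Y2=0. Observed Y1=0, Y2=1.
Test 1: faults giving observed Y1=0, Y2=1 are {N2 stuck-at-0, N2 inverted output, N3 stuck-at-1, N3 inverted output, N4 stuck-at-1, N4 inverted output}.
Test 2 (A=0, B=0, C=0): fault-free N0=0, N1=1, N2=0, N3=0, N4=1 → Y1=1, Y2=1; observed Y1=1, Y2=0. Eliminates N2 stuck-at-0, N2 inverted output, N3 stuck-at-1, N3 inverted output, N4 stuck-at-1.
Only N4 inverted output is consistent with every test.

N4 inverted output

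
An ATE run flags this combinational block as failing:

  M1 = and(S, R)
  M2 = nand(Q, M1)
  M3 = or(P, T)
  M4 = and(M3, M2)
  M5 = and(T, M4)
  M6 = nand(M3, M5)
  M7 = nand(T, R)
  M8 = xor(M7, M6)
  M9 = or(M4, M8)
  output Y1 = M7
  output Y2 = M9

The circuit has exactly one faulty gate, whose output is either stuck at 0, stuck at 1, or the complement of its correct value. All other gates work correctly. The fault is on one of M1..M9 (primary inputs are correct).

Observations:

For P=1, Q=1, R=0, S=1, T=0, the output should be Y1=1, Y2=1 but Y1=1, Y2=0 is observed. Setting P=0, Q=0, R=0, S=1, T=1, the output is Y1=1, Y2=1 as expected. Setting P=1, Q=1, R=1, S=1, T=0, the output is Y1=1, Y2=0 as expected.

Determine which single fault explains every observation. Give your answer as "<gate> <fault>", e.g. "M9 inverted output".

M1 stuck-at-1

Fault-free values for test 1 (P=1, Q=1, R=0, S=1, T=0): M1=0, M2=1, M3=1, M4=1, M5=0, M6=1, M7=1, M8=0, M9=1, giving Y1=1, Y2=1. Observed Y1=1, Y2=0.
Test 1: faults giving observed Y1=1, Y2=0 are {M1 stuck-at-1, M1 inverted output, M2 stuck-at-0, M2 inverted output, M3 stuck-at-0, M3 inverted output, M4 stuck-at-0, M4 inverted output, M9 stuck-at-0, M9 inverted output}.
Test 2 (P=0, Q=0, R=0, S=1, T=1): fault-free M1=0, M2=1, M3=1, M4=1, M5=1, M6=0, M7=1, M8=1, M9=1 → Y1=1, Y2=1; observed Y1=1, Y2=1. Eliminates M2 stuck-at-0, M2 inverted output, M3 stuck-at-0, M3 inverted output, M4 stuck-at-0, M4 inverted output, M9 stuck-at-0, M9 inverted output.
Test 3 (P=1, Q=1, R=1, S=1, T=0): fault-free M1=1, M2=0, M3=1, M4=0, M5=0, M6=1, M7=1, M8=0, M9=0 → Y1=1, Y2=0; observed Y1=1, Y2=0. Eliminates M1 inverted output.
Only M1 stuck-at-1 is consistent with every test.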